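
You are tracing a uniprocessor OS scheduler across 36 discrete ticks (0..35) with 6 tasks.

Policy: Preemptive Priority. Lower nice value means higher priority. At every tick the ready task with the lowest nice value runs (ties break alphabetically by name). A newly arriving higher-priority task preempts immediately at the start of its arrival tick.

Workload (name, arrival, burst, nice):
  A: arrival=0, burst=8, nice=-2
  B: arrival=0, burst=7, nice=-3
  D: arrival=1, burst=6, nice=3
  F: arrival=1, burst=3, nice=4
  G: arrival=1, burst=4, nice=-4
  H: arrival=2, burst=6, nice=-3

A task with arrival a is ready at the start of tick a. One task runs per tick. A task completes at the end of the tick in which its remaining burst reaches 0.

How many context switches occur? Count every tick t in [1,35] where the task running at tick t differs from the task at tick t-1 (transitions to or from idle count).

t=0: ready={A,B} → run B
t=1: ready={A,B,D,F,G} → run G
t=2: ready={A,B,D,F,G,H} → run G
t=3: ready={A,B,D,F,G,H} → run G
t=4: ready={A,B,D,F,G,H} → run G
t=5: ready={A,B,D,F,H} → run B
t=6: ready={A,B,D,F,H} → run B
t=7: ready={A,B,D,F,H} → run B
t=8: ready={A,B,D,F,H} → run B
t=9: ready={A,B,D,F,H} → run B
t=10: ready={A,B,D,F,H} → run B
t=11: ready={A,D,F,H} → run H
t=12: ready={A,D,F,H} → run H
t=13: ready={A,D,F,H} → run H
t=14: ready={A,D,F,H} → run H
t=15: ready={A,D,F,H} → run H
t=16: ready={A,D,F,H} → run H
t=17: ready={A,D,F} → run A
t=18: ready={A,D,F} → run A
t=19: ready={A,D,F} → run A
t=20: ready={A,D,F} → run A
t=21: ready={A,D,F} → run A
t=22: ready={A,D,F} → run A
t=23: ready={A,D,F} → run A
t=24: ready={A,D,F} → run A
t=25: ready={D,F} → run D
t=26: ready={D,F} → run D
t=27: ready={D,F} → run D
t=28: ready={D,F} → run D
t=29: ready={D,F} → run D
t=30: ready={D,F} → run D
t=31: ready={F} → run F
t=32: ready={F} → run F
t=33: ready={F} → run F
t=34: (idle)
t=35: (idle)

context switches = 7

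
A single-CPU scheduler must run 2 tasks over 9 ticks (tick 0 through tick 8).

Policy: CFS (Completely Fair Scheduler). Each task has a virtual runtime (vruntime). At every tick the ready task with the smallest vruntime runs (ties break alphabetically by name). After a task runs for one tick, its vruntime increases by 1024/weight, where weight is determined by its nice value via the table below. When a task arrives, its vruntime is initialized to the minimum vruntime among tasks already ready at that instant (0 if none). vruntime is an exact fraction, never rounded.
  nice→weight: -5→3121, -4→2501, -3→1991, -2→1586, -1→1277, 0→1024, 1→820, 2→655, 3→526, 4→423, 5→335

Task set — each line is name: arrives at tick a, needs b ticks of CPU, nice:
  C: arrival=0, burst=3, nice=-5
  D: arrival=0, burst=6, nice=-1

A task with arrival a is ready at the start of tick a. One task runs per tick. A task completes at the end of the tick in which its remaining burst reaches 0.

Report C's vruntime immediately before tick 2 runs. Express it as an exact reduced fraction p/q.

t=0: vr[C=0 D=0] → run C
t=1: vr[C=1024/3121 D=0] → run D
t=2: vr[C=1024/3121 D=1024/1277] → run C
t=3: vr[C=2048/3121 D=1024/1277] → run C
t=4: vr[D=1024/1277] → run D
t=5: vr[D=2048/1277] → run D
t=6: vr[D=3072/1277] → run D
t=7: vr[D=4096/1277] → run D
t=8: vr[D=5120/1277] → run D

vruntime(C, start of tick 2) = 1024/3121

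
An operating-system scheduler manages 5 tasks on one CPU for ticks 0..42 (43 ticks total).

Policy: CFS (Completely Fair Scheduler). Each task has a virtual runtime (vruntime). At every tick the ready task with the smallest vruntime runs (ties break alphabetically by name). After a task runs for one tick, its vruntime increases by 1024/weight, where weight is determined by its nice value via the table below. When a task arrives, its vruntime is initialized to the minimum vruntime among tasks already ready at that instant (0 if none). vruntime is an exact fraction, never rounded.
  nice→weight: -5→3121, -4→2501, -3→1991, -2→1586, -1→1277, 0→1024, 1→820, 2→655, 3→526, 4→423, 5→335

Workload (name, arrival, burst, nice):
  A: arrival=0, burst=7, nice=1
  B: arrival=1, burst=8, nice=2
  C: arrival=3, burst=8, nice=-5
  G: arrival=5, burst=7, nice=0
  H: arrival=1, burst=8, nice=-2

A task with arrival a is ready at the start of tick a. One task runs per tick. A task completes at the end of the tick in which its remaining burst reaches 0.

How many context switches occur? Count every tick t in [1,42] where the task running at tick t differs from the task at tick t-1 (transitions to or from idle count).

context switches = 33

t=0: vr[A=0] → run A
t=1: vr[A=256/205 B=256/205 H=256/205] → run A
t=2: vr[A=512/205 B=256/205 H=256/205] → run B
t=3: vr[A=512/205 B=15104/5371 C=256/205 H=256/205] → run C
t=4: vr[A=512/205 B=15104/5371 C=1008896/639805 H=256/205] → run H
t=5: vr[A=512/205 B=15104/5371 C=1008896/639805 G=1008896/639805 H=307968/162565] → run C
t=6: vr[A=512/205 B=15104/5371 C=1218816/639805 G=1008896/639805 H=307968/162565] → run G
t=7: vr[A=512/205 B=15104/5371 C=1218816/639805 G=1648701/639805 H=307968/162565] → run H
t=8: vr[A=512/205 B=15104/5371 C=1218816/639805 G=1648701/639805 H=412928/162565] → run C
t=9: vr[A=512/205 B=15104/5371 C=1428736/639805 G=1648701/639805 H=412928/162565] → run C
t=10: vr[A=512/205 B=15104/5371 C=1638656/639805 G=1648701/639805 H=412928/162565] → run A
t=11: vr[A=768/205 B=15104/5371 C=1638656/639805 G=1648701/639805 H=412928/162565] → run H
t=12: vr[A=768/205 B=15104/5371 C=1638656/639805 G=1648701/639805 H=517888/162565] → run C
t=13: vr[A=768/205 B=15104/5371 C=1848576/639805 G=1648701/639805 H=517888/162565] → run G
t=14: vr[A=768/205 B=15104/5371 C=1848576/639805 G=2288506/639805 H=517888/162565] → run B
t=15: vr[A=768/205 B=117504/26855 C=1848576/639805 G=2288506/639805 H=517888/162565] → run C
t=16: vr[A=768/205 B=117504/26855 C=2058496/639805 G=2288506/639805 H=517888/162565] → run H
t=17: vr[A=768/205 B=117504/26855 C=2058496/639805 G=2288506/639805 H=622848/162565] → run C
t=18: vr[A=768/205 B=117504/26855 C=2268416/639805 G=2288506/639805 H=622848/162565] → run C
t=19: vr[A=768/205 B=117504/26855 G=2288506/639805 H=622848/162565] → run G
t=20: vr[A=768/205 B=117504/26855 G=2928311/639805 H=622848/162565] → run A
t=21: vr[A=1024/205 B=117504/26855 G=2928311/639805 H=622848/162565] → run H
t=22: vr[A=1024/205 B=117504/26855 G=2928311/639805 H=727808/162565] → run B
t=23: vr[A=1024/205 B=159488/26855 G=2928311/639805 H=727808/162565] → run H
t=24: vr[A=1024/205 B=159488/26855 G=2928311/639805 H=832768/162565] → run G
t=25: vr[A=1024/205 B=159488/26855 G=3568116/639805 H=832768/162565] → run A
t=26: vr[A=256/41 B=159488/26855 G=3568116/639805 H=832768/162565] → run H
t=27: vr[A=256/41 B=159488/26855 G=3568116/639805 H=937728/162565] → run G
t=28: vr[A=256/41 B=159488/26855 G=4207921/639805 H=937728/162565] → run H
t=29: vr[A=256/41 B=159488/26855 G=4207921/639805] → run B
t=30: vr[A=256/41 B=201472/26855 G=4207921/639805] → run A
t=31: vr[A=1536/205 B=201472/26855 G=4207921/639805] → run G
t=32: vr[A=1536/205 B=201472/26855 G=4847726/639805] → run A
t=33: vr[B=201472/26855 G=4847726/639805] → run B
t=34: vr[B=243456/26855 G=4847726/639805] → run G
t=35: vr[B=243456/26855] → run B
t=36: vr[B=57088/5371] → run B
t=37: vr[B=327424/26855] → run B
t=38: (idle)
t=39: (idle)
t=40: (idle)
t=41: (idle)
t=42: (idle)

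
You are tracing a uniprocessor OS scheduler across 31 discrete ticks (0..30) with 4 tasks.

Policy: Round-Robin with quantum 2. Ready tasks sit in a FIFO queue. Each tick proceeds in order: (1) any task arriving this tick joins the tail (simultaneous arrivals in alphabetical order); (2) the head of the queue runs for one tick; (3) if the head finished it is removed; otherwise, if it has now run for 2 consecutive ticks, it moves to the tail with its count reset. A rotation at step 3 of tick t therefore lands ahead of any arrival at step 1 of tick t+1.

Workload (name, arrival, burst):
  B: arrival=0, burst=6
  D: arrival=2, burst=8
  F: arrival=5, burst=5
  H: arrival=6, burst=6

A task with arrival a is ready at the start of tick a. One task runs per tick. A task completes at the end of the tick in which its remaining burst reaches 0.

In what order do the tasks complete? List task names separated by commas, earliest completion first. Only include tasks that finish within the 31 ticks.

t=0: queue=[B] q_used=0 → run B
t=1: queue=[B] q_used=1 → run B
t=2: queue=[B,D] q_used=0 → run B
t=3: queue=[B,D] q_used=1 → run B
t=4: queue=[D,B] q_used=0 → run D
t=5: queue=[D,B,F] q_used=1 → run D
t=6: queue=[B,F,D,H] q_used=0 → run B
t=7: queue=[B,F,D,H] q_used=1 → run B
t=8: queue=[F,D,H] q_used=0 → run F
t=9: queue=[F,D,H] q_used=1 → run F
t=10: queue=[D,H,F] q_used=0 → run D
t=11: queue=[D,H,F] q_used=1 → run D
t=12: queue=[H,F,D] q_used=0 → run H
t=13: queue=[H,F,D] q_used=1 → run H
t=14: queue=[F,D,H] q_used=0 → run F
t=15: queue=[F,D,H] q_used=1 → run F
t=16: queue=[D,H,F] q_used=0 → run D
t=17: queue=[D,H,F] q_used=1 → run D
t=18: queue=[H,F,D] q_used=0 → run H
t=19: queue=[H,F,D] q_used=1 → run H
t=20: queue=[F,D,H] q_used=0 → run F
t=21: queue=[D,H] q_used=0 → run D
t=22: queue=[D,H] q_used=1 → run D
t=23: queue=[H] q_used=0 → run H
t=24: queue=[H] q_used=1 → run H
t=25: (idle)
t=26: (idle)
t=27: (idle)
t=28: (idle)
t=29: (idle)
t=30: (idle)

completion order = B, F, D, H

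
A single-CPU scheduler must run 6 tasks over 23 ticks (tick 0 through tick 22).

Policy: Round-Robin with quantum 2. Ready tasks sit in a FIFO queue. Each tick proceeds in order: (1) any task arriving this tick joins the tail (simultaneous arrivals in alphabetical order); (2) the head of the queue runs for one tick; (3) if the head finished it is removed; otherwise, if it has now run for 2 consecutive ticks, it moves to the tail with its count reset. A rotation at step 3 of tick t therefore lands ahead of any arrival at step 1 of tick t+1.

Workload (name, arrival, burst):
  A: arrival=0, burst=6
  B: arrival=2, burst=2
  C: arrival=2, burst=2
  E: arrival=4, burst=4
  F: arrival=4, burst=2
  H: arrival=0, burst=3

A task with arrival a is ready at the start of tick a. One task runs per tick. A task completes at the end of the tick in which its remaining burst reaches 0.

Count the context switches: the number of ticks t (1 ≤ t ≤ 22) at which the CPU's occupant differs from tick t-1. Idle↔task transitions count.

t=0: queue=[A,H] q_used=0 → run A
t=1: queue=[A,H] q_used=1 → run A
t=2: queue=[H,A,B,C] q_used=0 → run H
t=3: queue=[H,A,B,C] q_used=1 → run H
t=4: queue=[A,B,C,H,E,F] q_used=0 → run A
t=5: queue=[A,B,C,H,E,F] q_used=1 → run A
t=6: queue=[B,C,H,E,F,A] q_used=0 → run B
t=7: queue=[B,C,H,E,F,A] q_used=1 → run B
t=8: queue=[C,H,E,F,A] q_used=0 → run C
t=9: queue=[C,H,E,F,A] q_used=1 → run C
t=10: queue=[H,E,F,A] q_used=0 → run H
t=11: queue=[E,F,A] q_used=0 → run E
t=12: queue=[E,F,A] q_used=1 → run E
t=13: queue=[F,A,E] q_used=0 → run F
t=14: queue=[F,A,E] q_used=1 → run F
t=15: queue=[A,E] q_used=0 → run A
t=16: queue=[A,E] q_used=1 → run A
t=17: queue=[E] q_used=0 → run E
t=18: queue=[E] q_used=1 → run E
t=19: (idle)
t=20: (idle)
t=21: (idle)
t=22: (idle)

context switches = 10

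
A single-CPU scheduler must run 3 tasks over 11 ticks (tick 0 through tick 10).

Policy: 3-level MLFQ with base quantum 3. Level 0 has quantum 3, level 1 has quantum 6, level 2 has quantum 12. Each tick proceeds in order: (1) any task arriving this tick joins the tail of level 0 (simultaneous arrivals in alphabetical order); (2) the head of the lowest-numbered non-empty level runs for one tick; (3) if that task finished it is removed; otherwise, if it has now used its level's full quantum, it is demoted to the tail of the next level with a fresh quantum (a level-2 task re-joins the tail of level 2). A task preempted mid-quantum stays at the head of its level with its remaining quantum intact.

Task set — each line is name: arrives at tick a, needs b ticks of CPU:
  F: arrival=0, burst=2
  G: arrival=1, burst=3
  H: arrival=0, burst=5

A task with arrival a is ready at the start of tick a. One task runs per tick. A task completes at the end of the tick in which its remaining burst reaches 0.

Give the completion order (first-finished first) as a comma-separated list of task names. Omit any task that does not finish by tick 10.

completion order = F, G, H

t=0: L0/L1/L2 = FH/-/- → run F
t=1: L0/L1/L2 = FHG/-/- → run F
t=2: L0/L1/L2 = HG/-/- → run H
t=3: L0/L1/L2 = HG/-/- → run H
t=4: L0/L1/L2 = HG/-/- → run H
t=5: L0/L1/L2 = G/H/- → run G
t=6: L0/L1/L2 = G/H/- → run G
t=7: L0/L1/L2 = G/H/- → run G
t=8: L0/L1/L2 = -/H/- → run H
t=9: L0/L1/L2 = -/H/- → run H
t=10: (idle)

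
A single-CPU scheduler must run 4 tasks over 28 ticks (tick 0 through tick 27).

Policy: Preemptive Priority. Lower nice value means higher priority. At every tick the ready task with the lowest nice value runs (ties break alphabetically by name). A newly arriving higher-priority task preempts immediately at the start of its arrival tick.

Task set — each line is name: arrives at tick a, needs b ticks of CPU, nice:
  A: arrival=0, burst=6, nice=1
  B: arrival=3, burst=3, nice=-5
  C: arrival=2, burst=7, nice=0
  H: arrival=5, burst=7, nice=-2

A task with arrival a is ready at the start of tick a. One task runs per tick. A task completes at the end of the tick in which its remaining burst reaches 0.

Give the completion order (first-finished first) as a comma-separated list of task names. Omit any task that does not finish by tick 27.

completion order = B, H, C, A

t=0: ready={A} → run A
t=1: ready={A} → run A
t=2: ready={A,C} → run C
t=3: ready={A,B,C} → run B
t=4: ready={A,B,C} → run B
t=5: ready={A,B,C,H} → run B
t=6: ready={A,C,H} → run H
t=7: ready={A,C,H} → run H
t=8: ready={A,C,H} → run H
t=9: ready={A,C,H} → run H
t=10: ready={A,C,H} → run H
t=11: ready={A,C,H} → run H
t=12: ready={A,C,H} → run H
t=13: ready={A,C} → run C
t=14: ready={A,C} → run C
t=15: ready={A,C} → run C
t=16: ready={A,C} → run C
t=17: ready={A,C} → run C
t=18: ready={A,C} → run C
t=19: ready={A} → run A
t=20: ready={A} → run A
t=21: ready={A} → run A
t=22: ready={A} → run A
t=23: (idle)
t=24: (idle)
t=25: (idle)
t=26: (idle)
t=27: (idle)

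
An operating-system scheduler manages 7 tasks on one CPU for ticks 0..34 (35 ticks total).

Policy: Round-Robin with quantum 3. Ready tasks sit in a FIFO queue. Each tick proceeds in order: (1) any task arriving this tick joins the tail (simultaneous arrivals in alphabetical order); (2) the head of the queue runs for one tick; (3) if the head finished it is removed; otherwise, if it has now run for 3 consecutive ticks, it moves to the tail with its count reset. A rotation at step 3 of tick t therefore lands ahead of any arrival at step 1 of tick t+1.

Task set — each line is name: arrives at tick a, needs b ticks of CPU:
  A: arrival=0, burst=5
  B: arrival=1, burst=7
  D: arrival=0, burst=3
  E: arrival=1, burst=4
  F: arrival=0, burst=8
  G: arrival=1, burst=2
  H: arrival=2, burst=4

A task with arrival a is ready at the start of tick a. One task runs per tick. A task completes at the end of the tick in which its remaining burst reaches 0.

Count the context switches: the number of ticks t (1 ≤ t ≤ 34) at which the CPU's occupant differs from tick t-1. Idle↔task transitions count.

context switches = 14

t=0: queue=[A,D,F] q_used=0 → run A
t=1: queue=[A,D,F,B,E,G] q_used=1 → run A
t=2: queue=[A,D,F,B,E,G,H] q_used=2 → run A
t=3: queue=[D,F,B,E,G,H,A] q_used=0 → run D
t=4: queue=[D,F,B,E,G,H,A] q_used=1 → run D
t=5: queue=[D,F,B,E,G,H,A] q_used=2 → run D
t=6: queue=[F,B,E,G,H,A] q_used=0 → run F
t=7: queue=[F,B,E,G,H,A] q_used=1 → run F
t=8: queue=[F,B,E,G,H,A] q_used=2 → run F
t=9: queue=[B,E,G,H,A,F] q_used=0 → run B
t=10: queue=[B,E,G,H,A,F] q_used=1 → run B
t=11: queue=[B,E,G,H,A,F] q_used=2 → run B
t=12: queue=[E,G,H,A,F,B] q_used=0 → run E
t=13: queue=[E,G,H,A,F,B] q_used=1 → run E
t=14: queue=[E,G,H,A,F,B] q_used=2 → run E
t=15: queue=[G,H,A,F,B,E] q_used=0 → run G
t=16: queue=[G,H,A,F,B,E] q_used=1 → run G
t=17: queue=[H,A,F,B,E] q_used=0 → run H
t=18: queue=[H,A,F,B,E] q_used=1 → run H
t=19: queue=[H,A,F,B,E] q_used=2 → run H
t=20: queue=[A,F,B,E,H] q_used=0 → run A
t=21: queue=[A,F,B,E,H] q_used=1 → run A
t=22: queue=[F,B,E,H] q_used=0 → run F
t=23: queue=[F,B,E,H] q_used=1 → run F
t=24: queue=[F,B,E,H] q_used=2 → run F
t=25: queue=[B,E,H,F] q_used=0 → run B
t=26: queue=[B,E,H,F] q_used=1 → run B
t=27: queue=[B,E,H,F] q_used=2 → run B
t=28: queue=[E,H,F,B] q_used=0 → run E
t=29: queue=[H,F,B] q_used=0 → run H
t=30: queue=[F,B] q_used=0 → run F
t=31: queue=[F,B] q_used=1 → run F
t=32: queue=[B] q_used=0 → run B
t=33: (idle)
t=34: (idle)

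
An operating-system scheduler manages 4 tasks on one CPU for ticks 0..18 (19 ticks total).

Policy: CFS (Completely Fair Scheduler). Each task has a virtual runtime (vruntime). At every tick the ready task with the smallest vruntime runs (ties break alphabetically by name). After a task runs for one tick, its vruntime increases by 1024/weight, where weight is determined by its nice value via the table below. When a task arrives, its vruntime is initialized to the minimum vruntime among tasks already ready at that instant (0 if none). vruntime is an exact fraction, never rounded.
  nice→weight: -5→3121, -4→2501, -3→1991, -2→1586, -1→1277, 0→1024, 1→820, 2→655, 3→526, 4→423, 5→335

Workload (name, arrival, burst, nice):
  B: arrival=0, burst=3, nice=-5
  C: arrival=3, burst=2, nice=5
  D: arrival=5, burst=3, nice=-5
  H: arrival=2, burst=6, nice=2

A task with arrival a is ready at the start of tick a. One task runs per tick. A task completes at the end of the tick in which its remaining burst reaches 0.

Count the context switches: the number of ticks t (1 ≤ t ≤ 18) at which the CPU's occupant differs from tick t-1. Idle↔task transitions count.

t=0: vr[B=0] → run B
t=1: vr[B=1024/3121] → run B
t=2: vr[B=2048/3121 H=2048/3121] → run B
t=3: vr[C=2048/3121 H=2048/3121] → run C
t=4: vr[C=3881984/1045535 H=2048/3121] → run H
t=5: vr[C=3881984/1045535 D=4537344/2044255 H=4537344/2044255] → run D
t=6: vr[C=3881984/1045535 D=5208064/2044255 H=4537344/2044255] → run H
t=7: vr[C=3881984/1045535 D=5208064/2044255 H=7733248/2044255] → run D
t=8: vr[C=3881984/1045535 D=5878784/2044255 H=7733248/2044255] → run D
t=9: vr[C=3881984/1045535 H=7733248/2044255] → run C
t=10: vr[H=7733248/2044255] → run H
t=11: vr[H=10929152/2044255] → run H
t=12: vr[H=14125056/2044255] → run H
t=13: vr[H=3464192/408851] → run H
t=14: (idle)
t=15: (idle)
t=16: (idle)
t=17: (idle)
t=18: (idle)

context switches = 8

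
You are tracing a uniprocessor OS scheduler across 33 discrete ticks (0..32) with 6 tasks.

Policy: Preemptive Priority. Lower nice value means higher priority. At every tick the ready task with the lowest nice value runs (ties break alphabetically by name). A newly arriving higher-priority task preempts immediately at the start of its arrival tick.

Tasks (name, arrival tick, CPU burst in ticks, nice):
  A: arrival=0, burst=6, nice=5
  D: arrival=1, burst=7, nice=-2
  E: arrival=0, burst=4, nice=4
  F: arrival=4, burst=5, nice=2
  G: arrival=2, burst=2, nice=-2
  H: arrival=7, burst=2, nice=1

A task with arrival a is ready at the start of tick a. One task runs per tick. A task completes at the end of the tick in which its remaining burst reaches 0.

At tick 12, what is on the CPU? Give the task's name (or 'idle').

running at tick 12 = F

t=0: ready={A,E} → run E
t=1: ready={A,D,E} → run D
t=2: ready={A,D,E,G} → run D
t=3: ready={A,D,E,G} → run D
t=4: ready={A,D,E,F,G} → run D
t=5: ready={A,D,E,F,G} → run D
t=6: ready={A,D,E,F,G} → run D
t=7: ready={A,D,E,F,G,H} → run D
t=8: ready={A,E,F,G,H} → run G
t=9: ready={A,E,F,G,H} → run G
t=10: ready={A,E,F,H} → run H
t=11: ready={A,E,F,H} → run H
t=12: ready={A,E,F} → run F
t=13: ready={A,E,F} → run F
t=14: ready={A,E,F} → run F
t=15: ready={A,E,F} → run F
t=16: ready={A,E,F} → run F
t=17: ready={A,E} → run E
t=18: ready={A,E} → run E
t=19: ready={A,E} → run E
t=20: ready={A} → run A
t=21: ready={A} → run A
t=22: ready={A} → run A
t=23: ready={A} → run A
t=24: ready={A} → run A
t=25: ready={A} → run A
t=26: (idle)
t=27: (idle)
t=28: (idle)
t=29: (idle)
t=30: (idle)
t=31: (idle)
t=32: (idle)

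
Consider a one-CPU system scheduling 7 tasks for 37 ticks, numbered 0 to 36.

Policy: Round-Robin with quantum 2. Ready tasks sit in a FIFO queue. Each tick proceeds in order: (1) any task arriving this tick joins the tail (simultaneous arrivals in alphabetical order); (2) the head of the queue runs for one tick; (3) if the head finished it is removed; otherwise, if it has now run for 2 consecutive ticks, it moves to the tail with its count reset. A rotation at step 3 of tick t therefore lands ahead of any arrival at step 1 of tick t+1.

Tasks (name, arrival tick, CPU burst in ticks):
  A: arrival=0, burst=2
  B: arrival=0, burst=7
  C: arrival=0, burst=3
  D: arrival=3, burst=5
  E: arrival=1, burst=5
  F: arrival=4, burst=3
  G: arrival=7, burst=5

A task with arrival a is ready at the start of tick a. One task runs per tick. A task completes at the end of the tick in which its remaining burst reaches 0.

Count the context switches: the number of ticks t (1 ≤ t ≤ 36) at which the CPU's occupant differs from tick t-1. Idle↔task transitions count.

t=0: queue=[A,B,C] q_used=0 → run A
t=1: queue=[A,B,C,E] q_used=1 → run A
t=2: queue=[B,C,E] q_used=0 → run B
t=3: queue=[B,C,E,D] q_used=1 → run B
t=4: queue=[C,E,D,B,F] q_used=0 → run C
t=5: queue=[C,E,D,B,F] q_used=1 → run C
t=6: queue=[E,D,B,F,C] q_used=0 → run E
t=7: queue=[E,D,B,F,C,G] q_used=1 → run E
t=8: queue=[D,B,F,C,G,E] q_used=0 → run D
t=9: queue=[D,B,F,C,G,E] q_used=1 → run D
t=10: queue=[B,F,C,G,E,D] q_used=0 → run B
t=11: queue=[B,F,C,G,E,D] q_used=1 → run B
t=12: queue=[F,C,G,E,D,B] q_used=0 → run F
t=13: queue=[F,C,G,E,D,B] q_used=1 → run F
t=14: queue=[C,G,E,D,B,F] q_used=0 → run C
t=15: queue=[G,E,D,B,F] q_used=0 → run G
t=16: queue=[G,E,D,B,F] q_used=1 → run G
t=17: queue=[E,D,B,F,G] q_used=0 → run E
t=18: queue=[E,D,B,F,G] q_used=1 → run E
t=19: queue=[D,B,F,G,E] q_used=0 → run D
t=20: queue=[D,B,F,G,E] q_used=1 → run D
t=21: queue=[B,F,G,E,D] q_used=0 → run B
t=22: queue=[B,F,G,E,D] q_used=1 → run B
t=23: queue=[F,G,E,D,B] q_used=0 → run F
t=24: queue=[G,E,D,B] q_used=0 → run G
t=25: queue=[G,E,D,B] q_used=1 → run G
t=26: queue=[E,D,B,G] q_used=0 → run E
t=27: queue=[D,B,G] q_used=0 → run D
t=28: queue=[B,G] q_used=0 → run B
t=29: queue=[G] q_used=0 → run G
t=30: (idle)
t=31: (idle)
t=32: (idle)
t=33: (idle)
t=34: (idle)
t=35: (idle)
t=36: (idle)

context switches = 18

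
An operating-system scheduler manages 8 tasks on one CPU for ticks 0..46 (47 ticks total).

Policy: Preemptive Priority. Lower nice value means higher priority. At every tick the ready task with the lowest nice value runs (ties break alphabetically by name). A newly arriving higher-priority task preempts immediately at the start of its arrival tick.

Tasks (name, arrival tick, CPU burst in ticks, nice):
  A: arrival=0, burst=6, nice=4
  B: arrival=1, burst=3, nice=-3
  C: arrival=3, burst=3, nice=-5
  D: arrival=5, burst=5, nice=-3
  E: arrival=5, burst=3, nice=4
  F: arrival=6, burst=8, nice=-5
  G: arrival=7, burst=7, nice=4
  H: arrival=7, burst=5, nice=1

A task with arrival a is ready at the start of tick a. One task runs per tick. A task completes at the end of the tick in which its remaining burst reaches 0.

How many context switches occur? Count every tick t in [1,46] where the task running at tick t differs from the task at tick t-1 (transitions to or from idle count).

context switches = 10

t=0: ready={A} → run A
t=1: ready={A,B} → run B
t=2: ready={A,B} → run B
t=3: ready={A,B,C} → run C
t=4: ready={A,B,C} → run C
t=5: ready={A,B,C,D,E} → run C
t=6: ready={A,B,D,E,F} → run F
t=7: ready={A,B,D,E,F,G,H} → run F
t=8: ready={A,B,D,E,F,G,H} → run F
t=9: ready={A,B,D,E,F,G,H} → run F
t=10: ready={A,B,D,E,F,G,H} → run F
t=11: ready={A,B,D,E,F,G,H} → run F
t=12: ready={A,B,D,E,F,G,H} → run F
t=13: ready={A,B,D,E,F,G,H} → run F
t=14: ready={A,B,D,E,G,H} → run B
t=15: ready={A,D,E,G,H} → run D
t=16: ready={A,D,E,G,H} → run D
t=17: ready={A,D,E,G,H} → run D
t=18: ready={A,D,E,G,H} → run D
t=19: ready={A,D,E,G,H} → run D
t=20: ready={A,E,G,H} → run H
t=21: ready={A,E,G,H} → run H
t=22: ready={A,E,G,H} → run H
t=23: ready={A,E,G,H} → run H
t=24: ready={A,E,G,H} → run H
t=25: ready={A,E,G} → run A
t=26: ready={A,E,G} → run A
t=27: ready={A,E,G} → run A
t=28: ready={A,E,G} → run A
t=29: ready={A,E,G} → run A
t=30: ready={E,G} → run E
t=31: ready={E,G} → run E
t=32: ready={E,G} → run E
t=33: ready={G} → run G
t=34: ready={G} → run G
t=35: ready={G} → run G
t=36: ready={G} → run G
t=37: ready={G} → run G
t=38: ready={G} → run G
t=39: ready={G} → run G
t=40: (idle)
t=41: (idle)
t=42: (idle)
t=43: (idle)
t=44: (idle)
t=45: (idle)
t=46: (idle)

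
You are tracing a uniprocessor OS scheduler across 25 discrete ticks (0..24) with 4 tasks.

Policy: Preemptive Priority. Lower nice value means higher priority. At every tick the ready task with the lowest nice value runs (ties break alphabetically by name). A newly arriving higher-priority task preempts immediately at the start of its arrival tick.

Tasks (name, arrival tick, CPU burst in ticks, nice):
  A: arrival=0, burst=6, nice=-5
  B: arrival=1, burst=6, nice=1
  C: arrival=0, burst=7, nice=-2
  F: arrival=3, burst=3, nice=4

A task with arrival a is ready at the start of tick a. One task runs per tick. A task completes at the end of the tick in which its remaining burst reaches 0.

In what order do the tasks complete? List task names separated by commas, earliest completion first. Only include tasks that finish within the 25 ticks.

t=0: ready={A,C} → run A
t=1: ready={A,B,C} → run A
t=2: ready={A,B,C} → run A
t=3: ready={A,B,C,F} → run A
t=4: ready={A,B,C,F} → run A
t=5: ready={A,B,C,F} → run A
t=6: ready={B,C,F} → run C
t=7: ready={B,C,F} → run C
t=8: ready={B,C,F} → run C
t=9: ready={B,C,F} → run C
t=10: ready={B,C,F} → run C
t=11: ready={B,C,F} → run C
t=12: ready={B,C,F} → run C
t=13: ready={B,F} → run B
t=14: ready={B,F} → run B
t=15: ready={B,F} → run B
t=16: ready={B,F} → run B
t=17: ready={B,F} → run B
t=18: ready={B,F} → run B
t=19: ready={F} → run F
t=20: ready={F} → run F
t=21: ready={F} → run F
t=22: (idle)
t=23: (idle)
t=24: (idle)

completion order = A, C, B, F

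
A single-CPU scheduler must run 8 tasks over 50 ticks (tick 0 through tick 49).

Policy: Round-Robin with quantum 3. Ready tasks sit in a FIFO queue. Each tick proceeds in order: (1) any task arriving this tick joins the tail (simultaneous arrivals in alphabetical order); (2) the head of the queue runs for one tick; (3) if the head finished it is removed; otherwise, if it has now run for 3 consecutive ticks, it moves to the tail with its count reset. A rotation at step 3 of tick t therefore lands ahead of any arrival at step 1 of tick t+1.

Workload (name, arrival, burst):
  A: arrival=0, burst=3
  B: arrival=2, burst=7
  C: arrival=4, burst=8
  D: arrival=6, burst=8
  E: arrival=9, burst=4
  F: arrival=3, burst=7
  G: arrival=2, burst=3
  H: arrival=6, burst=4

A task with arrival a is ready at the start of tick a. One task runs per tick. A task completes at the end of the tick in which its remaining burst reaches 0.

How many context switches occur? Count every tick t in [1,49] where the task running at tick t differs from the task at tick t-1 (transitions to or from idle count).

context switches = 18

t=0: queue=[A] q_used=0 → run A
t=1: queue=[A] q_used=1 → run A
t=2: queue=[A,B,G] q_used=2 → run A
t=3: queue=[B,G,F] q_used=0 → run B
t=4: queue=[B,G,F,C] q_used=1 → run B
t=5: queue=[B,G,F,C] q_used=2 → run B
t=6: queue=[G,F,C,B,D,H] q_used=0 → run G
t=7: queue=[G,F,C,B,D,H] q_used=1 → run G
t=8: queue=[G,F,C,B,D,H] q_used=2 → run G
t=9: queue=[F,C,B,D,H,E] q_used=0 → run F
t=10: queue=[F,C,B,D,H,E] q_used=1 → run F
t=11: queue=[F,C,B,D,H,E] q_used=2 → run F
t=12: queue=[C,B,D,H,E,F] q_used=0 → run C
t=13: queue=[C,B,D,H,E,F] q_used=1 → run C
t=14: queue=[C,B,D,H,E,F] q_used=2 → run C
t=15: queue=[B,D,H,E,F,C] q_used=0 → run B
t=16: queue=[B,D,H,E,F,C] q_used=1 → run B
t=17: queue=[B,D,H,E,F,C] q_used=2 → run B
t=18: queue=[D,H,E,F,C,B] q_used=0 → run D
t=19: queue=[D,H,E,F,C,B] q_used=1 → run D
t=20: queue=[D,H,E,F,C,B] q_used=2 → run D
t=21: queue=[H,E,F,C,B,D] q_used=0 → run H
t=22: queue=[H,E,F,C,B,D] q_used=1 → run H
t=23: queue=[H,E,F,C,B,D] q_used=2 → run H
t=24: queue=[E,F,C,B,D,H] q_used=0 → run E
t=25: queue=[E,F,C,B,D,H] q_used=1 → run E
t=26: queue=[E,F,C,B,D,H] q_used=2 → run E
t=27: queue=[F,C,B,D,H,E] q_used=0 → run F
t=28: queue=[F,C,B,D,H,E] q_used=1 → run F
t=29: queue=[F,C,B,D,H,E] q_used=2 → run F
t=30: queue=[C,B,D,H,E,F] q_used=0 → run C
t=31: queue=[C,B,D,H,E,F] q_used=1 → run C
t=32: queue=[C,B,D,H,E,F] q_used=2 → run C
t=33: queue=[B,D,H,E,F,C] q_used=0 → run B
t=34: queue=[D,H,E,F,C] q_used=0 → run D
t=35: queue=[D,H,E,F,C] q_used=1 → run D
t=36: queue=[D,H,E,F,C] q_used=2 → run D
t=37: queue=[H,E,F,C,D] q_used=0 → run H
t=38: queue=[E,F,C,D] q_used=0 → run E
t=39: queue=[F,C,D] q_used=0 → run F
t=40: queue=[C,D] q_used=0 → run C
t=41: queue=[C,D] q_used=1 → run C
t=42: queue=[D] q_used=0 → run D
t=43: queue=[D] q_used=1 → run D
t=44: (idle)
t=45: (idle)
t=46: (idle)
t=47: (idle)
t=48: (idle)
t=49: (idle)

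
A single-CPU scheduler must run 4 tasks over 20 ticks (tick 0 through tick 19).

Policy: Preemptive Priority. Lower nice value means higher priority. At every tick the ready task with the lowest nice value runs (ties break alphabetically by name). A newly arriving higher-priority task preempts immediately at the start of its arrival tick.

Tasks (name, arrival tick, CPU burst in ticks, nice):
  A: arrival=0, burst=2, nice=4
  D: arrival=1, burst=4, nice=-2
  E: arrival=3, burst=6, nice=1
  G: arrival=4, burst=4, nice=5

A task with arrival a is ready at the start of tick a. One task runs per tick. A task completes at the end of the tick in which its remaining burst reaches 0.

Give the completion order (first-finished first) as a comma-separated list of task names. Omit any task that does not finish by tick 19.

completion order = D, E, A, G

t=0: ready={A} → run A
t=1: ready={A,D} → run D
t=2: ready={A,D} → run D
t=3: ready={A,D,E} → run D
t=4: ready={A,D,E,G} → run D
t=5: ready={A,E,G} → run E
t=6: ready={A,E,G} → run E
t=7: ready={A,E,G} → run E
t=8: ready={A,E,G} → run E
t=9: ready={A,E,G} → run E
t=10: ready={A,E,G} → run E
t=11: ready={A,G} → run A
t=12: ready={G} → run G
t=13: ready={G} → run G
t=14: ready={G} → run G
t=15: ready={G} → run G
t=16: (idle)
t=17: (idle)
t=18: (idle)
t=19: (idle)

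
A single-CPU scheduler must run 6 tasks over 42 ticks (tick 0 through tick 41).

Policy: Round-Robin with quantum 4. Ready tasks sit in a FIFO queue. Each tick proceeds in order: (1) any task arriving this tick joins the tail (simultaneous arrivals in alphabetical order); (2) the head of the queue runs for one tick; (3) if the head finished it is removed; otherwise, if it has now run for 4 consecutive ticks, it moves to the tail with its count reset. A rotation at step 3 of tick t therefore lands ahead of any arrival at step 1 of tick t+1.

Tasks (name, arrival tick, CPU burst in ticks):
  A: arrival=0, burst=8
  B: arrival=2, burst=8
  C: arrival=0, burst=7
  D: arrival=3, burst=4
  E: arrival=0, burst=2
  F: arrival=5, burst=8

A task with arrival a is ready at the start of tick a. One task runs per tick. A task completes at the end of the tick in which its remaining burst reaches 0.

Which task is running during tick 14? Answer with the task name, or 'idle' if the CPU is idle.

t=0: queue=[A,C,E] q_used=0 → run A
t=1: queue=[A,C,E] q_used=1 → run A
t=2: queue=[A,C,E,B] q_used=2 → run A
t=3: queue=[A,C,E,B,D] q_used=3 → run A
t=4: queue=[C,E,B,D,A] q_used=0 → run C
t=5: queue=[C,E,B,D,A,F] q_used=1 → run C
t=6: queue=[C,E,B,D,A,F] q_used=2 → run C
t=7: queue=[C,E,B,D,A,F] q_used=3 → run C
t=8: queue=[E,B,D,A,F,C] q_used=0 → run E
t=9: queue=[E,B,D,A,F,C] q_used=1 → run E
t=10: queue=[B,D,A,F,C] q_used=0 → run B
t=11: queue=[B,D,A,F,C] q_used=1 → run B
t=12: queue=[B,D,A,F,C] q_used=2 → run B
t=13: queue=[B,D,A,F,C] q_used=3 → run B
t=14: queue=[D,A,F,C,B] q_used=0 → run D
t=15: queue=[D,A,F,C,B] q_used=1 → run D
t=16: queue=[D,A,F,C,B] q_used=2 → run D
t=17: queue=[D,A,F,C,B] q_used=3 → run D
t=18: queue=[A,F,C,B] q_used=0 → run A
t=19: queue=[A,F,C,B] q_used=1 → run A
t=20: queue=[A,F,C,B] q_used=2 → run A
t=21: queue=[A,F,C,B] q_used=3 → run A
t=22: queue=[F,C,B] q_used=0 → run F
t=23: queue=[F,C,B] q_used=1 → run F
t=24: queue=[F,C,B] q_used=2 → run F
t=25: queue=[F,C,B] q_used=3 → run F
t=26: queue=[C,B,F] q_used=0 → run C
t=27: queue=[C,B,F] q_used=1 → run C
t=28: queue=[C,B,F] q_used=2 → run C
t=29: queue=[B,F] q_used=0 → run B
t=30: queue=[B,F] q_used=1 → run B
t=31: queue=[B,F] q_used=2 → run B
t=32: queue=[B,F] q_used=3 → run B
t=33: queue=[F] q_used=0 → run F
t=34: queue=[F] q_used=1 → run F
t=35: queue=[F] q_used=2 → run F
t=36: queue=[F] q_used=3 → run F
t=37: (idle)
t=38: (idle)
t=39: (idle)
t=40: (idle)
t=41: (idle)

running at tick 14 = D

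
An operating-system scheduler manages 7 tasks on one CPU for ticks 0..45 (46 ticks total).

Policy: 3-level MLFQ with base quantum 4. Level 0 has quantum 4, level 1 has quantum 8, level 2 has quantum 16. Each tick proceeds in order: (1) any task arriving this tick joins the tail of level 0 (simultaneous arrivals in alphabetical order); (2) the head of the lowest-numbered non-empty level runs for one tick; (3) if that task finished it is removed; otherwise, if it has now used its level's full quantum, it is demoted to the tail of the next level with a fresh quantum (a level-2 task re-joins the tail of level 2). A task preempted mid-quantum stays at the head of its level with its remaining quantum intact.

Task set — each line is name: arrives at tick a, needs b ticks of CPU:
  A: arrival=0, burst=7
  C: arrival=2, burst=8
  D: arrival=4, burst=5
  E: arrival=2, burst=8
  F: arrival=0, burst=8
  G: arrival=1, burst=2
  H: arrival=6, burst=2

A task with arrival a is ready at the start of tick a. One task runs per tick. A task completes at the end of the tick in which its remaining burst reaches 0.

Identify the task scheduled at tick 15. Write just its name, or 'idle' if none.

running at tick 15 = E

t=0: L0/L1/L2 = AF/-/- → run A
t=1: L0/L1/L2 = AFG/-/- → run A
t=2: L0/L1/L2 = AFGCE/-/- → run A
t=3: L0/L1/L2 = AFGCE/-/- → run A
t=4: L0/L1/L2 = FGCED/A/- → run F
t=5: L0/L1/L2 = FGCED/A/- → run F
t=6: L0/L1/L2 = FGCEDH/A/- → run F
t=7: L0/L1/L2 = FGCEDH/A/- → run F
t=8: L0/L1/L2 = GCEDH/AF/- → run G
t=9: L0/L1/L2 = GCEDH/AF/- → run G
t=10: L0/L1/L2 = CEDH/AF/- → run C
t=11: L0/L1/L2 = CEDH/AF/- → run C
t=12: L0/L1/L2 = CEDH/AF/- → run C
t=13: L0/L1/L2 = CEDH/AF/- → run C
t=14: L0/L1/L2 = EDH/AFC/- → run E
t=15: L0/L1/L2 = EDH/AFC/- → run E
t=16: L0/L1/L2 = EDH/AFC/- → run E
t=17: L0/L1/L2 = EDH/AFC/- → run E
t=18: L0/L1/L2 = DH/AFCE/- → run D
t=19: L0/L1/L2 = DH/AFCE/- → run D
t=20: L0/L1/L2 = DH/AFCE/- → run D
t=21: L0/L1/L2 = DH/AFCE/- → run D
t=22: L0/L1/L2 = H/AFCED/- → run H
t=23: L0/L1/L2 = H/AFCED/- → run H
t=24: L0/L1/L2 = -/AFCED/- → run A
t=25: L0/L1/L2 = -/AFCED/- → run A
t=26: L0/L1/L2 = -/AFCED/- → run A
t=27: L0/L1/L2 = -/FCED/- → run F
t=28: L0/L1/L2 = -/FCED/- → run F
t=29: L0/L1/L2 = -/FCED/- → run F
t=30: L0/L1/L2 = -/FCED/- → run F
t=31: L0/L1/L2 = -/CED/- → run C
t=32: L0/L1/L2 = -/CED/- → run C
t=33: L0/L1/L2 = -/CED/- → run C
t=34: L0/L1/L2 = -/CED/- → run C
t=35: L0/L1/L2 = -/ED/- → run E
t=36: L0/L1/L2 = -/ED/- → run E
t=37: L0/L1/L2 = -/ED/- → run E
t=38: L0/L1/L2 = -/ED/- → run E
t=39: L0/L1/L2 = -/D/- → run D
t=40: (idle)
t=41: (idle)
t=42: (idle)
t=43: (idle)
t=44: (idle)
t=45: (idle)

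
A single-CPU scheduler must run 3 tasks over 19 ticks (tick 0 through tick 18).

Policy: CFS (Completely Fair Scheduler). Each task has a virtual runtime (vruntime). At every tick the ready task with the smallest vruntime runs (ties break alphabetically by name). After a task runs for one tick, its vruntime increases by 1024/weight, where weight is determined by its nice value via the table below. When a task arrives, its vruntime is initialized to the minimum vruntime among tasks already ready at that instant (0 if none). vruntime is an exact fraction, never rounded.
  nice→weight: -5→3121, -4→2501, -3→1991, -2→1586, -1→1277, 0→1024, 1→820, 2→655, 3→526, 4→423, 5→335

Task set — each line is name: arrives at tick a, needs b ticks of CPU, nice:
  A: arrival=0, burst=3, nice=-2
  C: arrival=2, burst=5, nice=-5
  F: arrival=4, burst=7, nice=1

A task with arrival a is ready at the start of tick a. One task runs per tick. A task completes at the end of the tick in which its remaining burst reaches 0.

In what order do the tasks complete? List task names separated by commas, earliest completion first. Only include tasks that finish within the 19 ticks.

t=0: vr[A=0] → run A
t=1: vr[A=512/793] → run A
t=2: vr[A=1024/793 C=1024/793] → run A
t=3: vr[C=1024/793] → run C
t=4: vr[C=4007936/2474953 F=4007936/2474953] → run C
t=5: vr[C=4819968/2474953 F=4007936/2474953] → run F
t=6: vr[C=4819968/2474953 F=1455214848/507365365] → run C
t=7: vr[C=5632000/2474953 F=1455214848/507365365] → run C
t=8: vr[C=6444032/2474953 F=1455214848/507365365] → run C
t=9: vr[F=1455214848/507365365] → run F
t=10: vr[F=2088802816/507365365] → run F
t=11: vr[F=2722390784/507365365] → run F
t=12: vr[F=3355978752/507365365] → run F
t=13: vr[F=797913344/101473073] → run F
t=14: vr[F=4623154688/507365365] → run F
t=15: (idle)
t=16: (idle)
t=17: (idle)
t=18: (idle)

completion order = A, C, F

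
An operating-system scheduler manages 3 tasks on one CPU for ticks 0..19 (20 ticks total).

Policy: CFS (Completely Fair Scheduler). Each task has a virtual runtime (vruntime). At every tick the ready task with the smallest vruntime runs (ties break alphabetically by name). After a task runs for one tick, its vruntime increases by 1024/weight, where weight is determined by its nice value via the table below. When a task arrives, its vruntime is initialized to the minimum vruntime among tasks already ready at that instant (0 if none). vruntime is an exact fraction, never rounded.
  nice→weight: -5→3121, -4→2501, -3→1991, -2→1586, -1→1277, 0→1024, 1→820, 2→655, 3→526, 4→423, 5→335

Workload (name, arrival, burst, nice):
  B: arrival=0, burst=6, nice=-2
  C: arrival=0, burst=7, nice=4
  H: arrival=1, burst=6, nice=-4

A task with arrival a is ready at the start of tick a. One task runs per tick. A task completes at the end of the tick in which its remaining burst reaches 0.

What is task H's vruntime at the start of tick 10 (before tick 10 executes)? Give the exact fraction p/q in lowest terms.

vruntime(H, start of tick 10) = 5120/2501

t=0: vr[B=0 C=0] → run B
t=1: vr[B=512/793 C=0 H=0] → run C
t=2: vr[B=512/793 C=1024/423 H=0] → run H
t=3: vr[B=512/793 C=1024/423 H=1024/2501] → run H
t=4: vr[B=512/793 C=1024/423 H=2048/2501] → run B
t=5: vr[B=1024/793 C=1024/423 H=2048/2501] → run H
t=6: vr[B=1024/793 C=1024/423 H=3072/2501] → run H
t=7: vr[B=1024/793 C=1024/423 H=4096/2501] → run B
t=8: vr[B=1536/793 C=1024/423 H=4096/2501] → run H
t=9: vr[B=1536/793 C=1024/423 H=5120/2501] → run B
t=10: vr[B=2048/793 C=1024/423 H=5120/2501] → run H
t=11: vr[B=2048/793 C=1024/423] → run C
t=12: vr[B=2048/793 C=2048/423] → run B
t=13: vr[B=2560/793 C=2048/423] → run B
t=14: vr[C=2048/423] → run C
t=15: vr[C=1024/141] → run C
t=16: vr[C=4096/423] → run C
t=17: vr[C=5120/423] → run C
t=18: vr[C=2048/141] → run C
t=19: (idle)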